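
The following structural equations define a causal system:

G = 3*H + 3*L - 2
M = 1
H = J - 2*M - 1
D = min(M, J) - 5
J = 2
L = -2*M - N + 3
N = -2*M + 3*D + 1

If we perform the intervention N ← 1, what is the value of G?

-5

Under do(N=1), the mechanism N = -2*M + 3*D + 1 is discarded; N is fixed at 1.
H = J - 2*M - 1  [with J=2, M=1]  = -1
L = -2*M - N + 3  [with M=1, N=1]  = 0
G = 3*H + 3*L - 2  [with H=-1, L=0]  = -5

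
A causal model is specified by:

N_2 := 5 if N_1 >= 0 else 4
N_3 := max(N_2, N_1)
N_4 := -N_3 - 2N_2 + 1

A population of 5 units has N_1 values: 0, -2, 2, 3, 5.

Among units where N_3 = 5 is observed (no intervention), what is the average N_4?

-14

Observing N_3=5 restricts to units where N_3's equation naturally yields 5: N_1 ∈ {0, 2, 3, 5}. In that subpopulation N_4 = -14, -14, -14, -14, mean -14.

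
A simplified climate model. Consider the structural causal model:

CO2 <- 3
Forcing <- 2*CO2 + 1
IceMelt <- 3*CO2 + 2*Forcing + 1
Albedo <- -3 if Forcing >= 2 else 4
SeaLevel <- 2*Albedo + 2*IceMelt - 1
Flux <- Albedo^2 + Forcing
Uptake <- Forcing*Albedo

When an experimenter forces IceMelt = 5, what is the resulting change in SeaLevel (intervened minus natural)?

-38

do(IceMelt=5) replaces the equation IceMelt <- 3*CO2 + 2*Forcing + 1 with the constant IceMelt = 5.
Forcing = 2*CO2 + 1  [with CO2=3]  = 7
Albedo = -3 if Forcing >= 2 else 4  [with Forcing=7]  = -3
SeaLevel = 2*Albedo + 2*IceMelt - 1  [with Albedo=-3, IceMelt=5]  = 3
Without intervention: Forcing = 2*CO2 + 1  [with CO2=3]  = 7; IceMelt = 3*CO2 + 2*Forcing + 1  [with CO2=3, Forcing=7]  = 24; Albedo = -3 if Forcing >= 2 else 4  [with Forcing=7]  = -3; SeaLevel = 2*Albedo + 2*IceMelt - 1  [with Albedo=-3, IceMelt=24]  = 41.
Change = 3 − 41 = -38.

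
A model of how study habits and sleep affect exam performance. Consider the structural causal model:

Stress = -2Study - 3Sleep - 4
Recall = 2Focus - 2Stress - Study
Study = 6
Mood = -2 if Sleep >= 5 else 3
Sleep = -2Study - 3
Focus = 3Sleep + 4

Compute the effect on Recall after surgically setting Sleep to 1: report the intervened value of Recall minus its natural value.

Under do(Sleep=1), the mechanism Sleep = -2Study - 3 is discarded; Sleep is fixed at 1.
Stress = -2Study - 3Sleep - 4  [with Study=6, Sleep=1]  = -19
Focus = 3Sleep + 4  [with Sleep=1]  = 7
Recall = 2Focus - 2Stress - Study  [with Focus=7, Stress=-19, Study=6]  = 46
Without intervention: Sleep = -2Study - 3  [with Study=6]  = -15; Stress = -2Study - 3Sleep - 4  [with Study=6, Sleep=-15]  = 29; Focus = 3Sleep + 4  [with Sleep=-15]  = -41; Recall = 2Focus - 2Stress - Study  [with Focus=-41, Stress=29, Study=6]  = -146.
Change = 46 − (-146) = 192.

192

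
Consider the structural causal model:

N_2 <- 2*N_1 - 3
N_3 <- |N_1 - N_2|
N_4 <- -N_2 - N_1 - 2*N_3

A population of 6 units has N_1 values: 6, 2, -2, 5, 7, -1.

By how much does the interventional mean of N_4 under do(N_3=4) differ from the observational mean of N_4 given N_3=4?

0.5

Every unit gets N_3=4 under the intervention. N_4 values become -23, -11, 1, -20, -26, -2; E[N_4|do(N_3=4)] = -13.5.
Conditioning on N_3=4 selects the 2 unit(s) with N_1 ∈ {7, -1}. Their N_4 values: -26, -2. Mean = -14.
Difference = -13.5 − (-14) = 0.5.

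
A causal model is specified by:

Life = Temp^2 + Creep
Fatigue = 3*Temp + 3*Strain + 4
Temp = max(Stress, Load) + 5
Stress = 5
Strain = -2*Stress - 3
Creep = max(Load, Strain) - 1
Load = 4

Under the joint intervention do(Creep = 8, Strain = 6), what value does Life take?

The joint intervention fixes Creep = 8, Strain = 6, removing each variable's own equation.
Temp = max(Stress, Load) + 5  [with Stress=5, Load=4]  = 10
Life = Temp^2 + Creep  [with Temp=10, Creep=8]  = 108

108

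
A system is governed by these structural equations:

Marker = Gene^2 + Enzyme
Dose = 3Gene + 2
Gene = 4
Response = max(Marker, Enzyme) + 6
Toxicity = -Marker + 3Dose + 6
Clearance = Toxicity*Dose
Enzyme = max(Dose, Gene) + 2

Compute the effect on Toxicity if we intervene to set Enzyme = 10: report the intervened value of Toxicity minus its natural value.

The intervention breaks the incoming arrows to Enzyme: Enzyme = max(Dose, Gene) + 2 no longer applies, and Enzyme = 10.
Dose = 3Gene + 2  [with Gene=4]  = 14
Marker = Gene^2 + Enzyme  [with Gene=4, Enzyme=10]  = 26
Toxicity = -Marker + 3Dose + 6  [with Marker=26, Dose=14]  = 22
Without intervention: Dose = 3Gene + 2  [with Gene=4]  = 14; Enzyme = max(Dose, Gene) + 2  [with Dose=14, Gene=4]  = 16; Marker = Gene^2 + Enzyme  [with Gene=4, Enzyme=16]  = 32; Toxicity = -Marker + 3Dose + 6  [with Marker=32, Dose=14]  = 16.
Change = 22 − 16 = 6.

6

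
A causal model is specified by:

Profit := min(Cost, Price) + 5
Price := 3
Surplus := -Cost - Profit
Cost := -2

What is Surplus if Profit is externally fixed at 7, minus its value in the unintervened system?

The intervention breaks the incoming arrows to Profit: Profit := min(Cost, Price) + 5 no longer applies, and Profit = 7.
Surplus = -Cost - Profit  [with Cost=-2, Profit=7]  = -5
Without intervention: Profit = min(Cost, Price) + 5  [with Cost=-2, Price=3]  = 3; Surplus = -Cost - Profit  [with Cost=-2, Profit=3]  = -1.
Change = -5 − (-1) = -4.

-4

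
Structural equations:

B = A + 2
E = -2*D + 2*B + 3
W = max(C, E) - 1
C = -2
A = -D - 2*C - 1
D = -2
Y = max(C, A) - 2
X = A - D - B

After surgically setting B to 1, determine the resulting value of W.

8

Under do(B=1), the mechanism B = A + 2 is discarded; B is fixed at 1.
E = -2*D + 2*B + 3  [with D=-2, B=1]  = 9
W = max(C, E) - 1  [with C=-2, E=9]  = 8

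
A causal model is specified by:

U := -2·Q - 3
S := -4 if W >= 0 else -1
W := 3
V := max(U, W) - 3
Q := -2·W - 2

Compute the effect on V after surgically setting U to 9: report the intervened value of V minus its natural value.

do(U=9) replaces the equation U := -2·Q - 3 with the constant U = 9.
V = max(U, W) - 3  [with U=9, W=3]  = 6
Without intervention: Q = -2·W - 2  [with W=3]  = -8; U = -2·Q - 3  [with Q=-8]  = 13; V = max(U, W) - 3  [with U=13, W=3]  = 10.
Change = 6 − 10 = -4.

-4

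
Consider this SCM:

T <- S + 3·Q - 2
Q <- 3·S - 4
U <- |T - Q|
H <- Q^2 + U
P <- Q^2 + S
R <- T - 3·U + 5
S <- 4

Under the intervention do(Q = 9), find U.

do(Q=9) replaces the equation Q <- 3·S - 4 with the constant Q = 9.
T = S + 3·Q - 2  [with S=4, Q=9]  = 29
U = |T - Q|  [with T=29, Q=9]  = 20

20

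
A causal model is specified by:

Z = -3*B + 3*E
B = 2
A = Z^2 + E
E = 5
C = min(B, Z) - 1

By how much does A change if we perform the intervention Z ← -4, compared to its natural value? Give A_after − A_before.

-65

do(Z=-4) replaces the equation Z = -3*B + 3*E with the constant Z = -4.
A = Z^2 + E  [with Z=-4, E=5]  = 21
Without intervention: Z = -3*B + 3*E  [with B=2, E=5]  = 9; A = Z^2 + E  [with Z=9, E=5]  = 86.
Change = 21 − 86 = -65.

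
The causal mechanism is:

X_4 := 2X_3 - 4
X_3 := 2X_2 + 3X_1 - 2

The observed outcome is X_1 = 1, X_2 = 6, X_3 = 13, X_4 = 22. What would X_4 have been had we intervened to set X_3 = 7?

10

The intervention breaks the incoming arrows to X_3: X_3 := 2X_2 + 3X_1 - 2 no longer applies, and X_3 = 7.
X_4 = 2X_3 - 4  [with X_3=7]  = 10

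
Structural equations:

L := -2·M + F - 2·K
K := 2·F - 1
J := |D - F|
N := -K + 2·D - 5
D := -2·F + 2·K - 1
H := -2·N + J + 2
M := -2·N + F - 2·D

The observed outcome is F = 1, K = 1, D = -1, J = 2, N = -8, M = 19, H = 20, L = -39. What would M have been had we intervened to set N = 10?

The intervention breaks the incoming arrows to N: N := -K + 2·D - 5 no longer applies, and N = 10.
K = 2·F - 1  [with F=1]  = 1
D = -2·F + 2·K - 1  [with F=1, K=1]  = -1
M = -2·N + F - 2·D  [with N=10, F=1, D=-1]  = -17

-17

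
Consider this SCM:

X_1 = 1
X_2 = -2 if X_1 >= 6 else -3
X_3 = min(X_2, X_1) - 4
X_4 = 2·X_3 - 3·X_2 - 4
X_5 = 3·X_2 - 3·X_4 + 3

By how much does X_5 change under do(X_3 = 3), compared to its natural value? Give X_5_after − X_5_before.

-60

do(X_3=3) replaces the equation X_3 = min(X_2, X_1) - 4 with the constant X_3 = 3.
X_2 = -2 if X_1 >= 6 else -3  [with X_1=1]  = -3
X_4 = 2·X_3 - 3·X_2 - 4  [with X_3=3, X_2=-3]  = 11
X_5 = 3·X_2 - 3·X_4 + 3  [with X_2=-3, X_4=11]  = -39
Without intervention: X_2 = -2 if X_1 >= 6 else -3  [with X_1=1]  = -3; X_3 = min(X_2, X_1) - 4  [with X_2=-3, X_1=1]  = -7; X_4 = 2·X_3 - 3·X_2 - 4  [with X_3=-7, X_2=-3]  = -9; X_5 = 3·X_2 - 3·X_4 + 3  [with X_2=-3, X_4=-9]  = 21.
Change = -39 − 21 = -60.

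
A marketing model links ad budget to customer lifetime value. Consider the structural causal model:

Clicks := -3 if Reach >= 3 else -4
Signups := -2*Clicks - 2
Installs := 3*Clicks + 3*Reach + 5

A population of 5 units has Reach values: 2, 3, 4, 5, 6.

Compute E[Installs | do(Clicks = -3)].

do(Clicks=-3) breaks Clicks's dependence on Reach. With Clicks=-3 fixed, Installs across the units is 2, 5, 8, 11, 14, mean 8.

8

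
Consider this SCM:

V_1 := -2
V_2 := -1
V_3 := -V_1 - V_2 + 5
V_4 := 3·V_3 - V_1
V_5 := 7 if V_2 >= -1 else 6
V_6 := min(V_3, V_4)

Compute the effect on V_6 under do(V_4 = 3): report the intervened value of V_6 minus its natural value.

-5

Under do(V_4=3), the mechanism V_4 := 3·V_3 - V_1 is discarded; V_4 is fixed at 3.
V_3 = -V_1 - V_2 + 5  [with V_1=-2, V_2=-1]  = 8
V_6 = min(V_3, V_4)  [with V_3=8, V_4=3]  = 3
Without intervention: V_3 = -V_1 - V_2 + 5  [with V_1=-2, V_2=-1]  = 8; V_4 = 3·V_3 - V_1  [with V_3=8, V_1=-2]  = 26; V_6 = min(V_3, V_4)  [with V_3=8, V_4=26]  = 8.
Change = 3 − 8 = -5.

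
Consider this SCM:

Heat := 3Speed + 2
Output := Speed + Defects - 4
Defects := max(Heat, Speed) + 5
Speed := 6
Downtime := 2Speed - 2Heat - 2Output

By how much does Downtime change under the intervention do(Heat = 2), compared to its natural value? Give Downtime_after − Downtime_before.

64

do(Heat=2) replaces the equation Heat := 3Speed + 2 with the constant Heat = 2.
Defects = max(Heat, Speed) + 5  [with Heat=2, Speed=6]  = 11
Output = Speed + Defects - 4  [with Speed=6, Defects=11]  = 13
Downtime = 2Speed - 2Heat - 2Output  [with Speed=6, Heat=2, Output=13]  = -18
Without intervention: Heat = 3Speed + 2  [with Speed=6]  = 20; Defects = max(Heat, Speed) + 5  [with Heat=20, Speed=6]  = 25; Output = Speed + Defects - 4  [with Speed=6, Defects=25]  = 27; Downtime = 2Speed - 2Heat - 2Output  [with Speed=6, Heat=20, Output=27]  = -82.
Change = -18 − (-82) = 64.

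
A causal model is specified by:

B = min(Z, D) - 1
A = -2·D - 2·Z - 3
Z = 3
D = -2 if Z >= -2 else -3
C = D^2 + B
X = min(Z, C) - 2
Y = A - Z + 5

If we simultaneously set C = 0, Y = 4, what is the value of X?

Under do(C = 0, Y = 4), each intervened variable's structural equation is replaced by its fixed value.
X = min(Z, C) - 2  [with Z=3, C=0]  = -2

-2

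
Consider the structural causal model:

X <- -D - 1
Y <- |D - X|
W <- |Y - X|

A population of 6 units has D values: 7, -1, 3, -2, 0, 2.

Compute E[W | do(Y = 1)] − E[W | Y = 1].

2

do(Y=1) breaks Y's dependence on D. With Y=1 fixed, W across the units is 9, 1, 5, 0, 2, 4, mean 3.5.
Conditioning on Y=1 selects the 2 unit(s) with D ∈ {-1, 0}. Their W values: 1, 2. Mean = 1.5.
Difference = 3.5 − 1.5 = 2.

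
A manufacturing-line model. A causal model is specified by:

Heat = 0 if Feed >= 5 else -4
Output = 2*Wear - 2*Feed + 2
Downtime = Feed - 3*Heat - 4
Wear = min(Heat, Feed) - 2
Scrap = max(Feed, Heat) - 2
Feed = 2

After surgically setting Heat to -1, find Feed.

Under do(Heat=-1), the mechanism Heat = 0 if Feed >= 5 else -4 is discarded; Heat is fixed at -1.
Feed is not downstream of the intervention, so its value is determined by the original equations.

2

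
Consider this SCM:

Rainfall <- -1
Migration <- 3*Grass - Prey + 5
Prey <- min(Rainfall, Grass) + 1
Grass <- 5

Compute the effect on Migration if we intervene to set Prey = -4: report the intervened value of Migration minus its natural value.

4

The intervention breaks the incoming arrows to Prey: Prey <- min(Rainfall, Grass) + 1 no longer applies, and Prey = -4.
Migration = 3*Grass - Prey + 5  [with Grass=5, Prey=-4]  = 24
Without intervention: Prey = min(Rainfall, Grass) + 1  [with Rainfall=-1, Grass=5]  = 0; Migration = 3*Grass - Prey + 5  [with Grass=5, Prey=0]  = 20.
Change = 24 − 20 = 4.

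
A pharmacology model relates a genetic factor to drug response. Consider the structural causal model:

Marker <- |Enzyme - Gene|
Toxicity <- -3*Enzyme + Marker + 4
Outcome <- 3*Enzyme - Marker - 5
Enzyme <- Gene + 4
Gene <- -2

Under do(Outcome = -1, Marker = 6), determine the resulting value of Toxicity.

Under do(Outcome = -1, Marker = 6), each intervened variable's structural equation is replaced by its fixed value.
Enzyme = Gene + 4  [with Gene=-2]  = 2
Toxicity = -3*Enzyme + Marker + 4  [with Enzyme=2, Marker=6]  = 4

4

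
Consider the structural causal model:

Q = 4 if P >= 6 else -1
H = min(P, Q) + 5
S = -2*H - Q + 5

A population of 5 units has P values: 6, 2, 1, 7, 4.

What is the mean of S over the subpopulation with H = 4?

Observing H=4 restricts to units where H's equation naturally yields 4: P ∈ {2, 1, 4}. In that subpopulation S = -2, -2, -2, mean -2.

-2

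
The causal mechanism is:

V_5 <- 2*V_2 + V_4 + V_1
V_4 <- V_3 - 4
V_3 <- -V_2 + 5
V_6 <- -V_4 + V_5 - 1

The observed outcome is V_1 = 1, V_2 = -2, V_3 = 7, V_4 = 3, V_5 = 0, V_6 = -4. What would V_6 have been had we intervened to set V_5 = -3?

-7

The intervention breaks the incoming arrows to V_5: V_5 <- 2*V_2 + V_4 + V_1 no longer applies, and V_5 = -3.
V_3 = -V_2 + 5  [with V_2=-2]  = 7
V_4 = V_3 - 4  [with V_3=7]  = 3
V_6 = -V_4 + V_5 - 1  [with V_4=3, V_5=-3]  = -7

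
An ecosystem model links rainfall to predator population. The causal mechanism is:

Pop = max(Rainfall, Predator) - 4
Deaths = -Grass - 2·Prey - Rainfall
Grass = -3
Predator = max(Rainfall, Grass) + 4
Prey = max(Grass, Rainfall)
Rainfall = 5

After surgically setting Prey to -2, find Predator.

The intervention breaks the incoming arrows to Prey: Prey = max(Grass, Rainfall) no longer applies, and Prey = -2.
Predator is not downstream of the intervention, so its value is determined by the original equations.
Predator = max(Rainfall, Grass) + 4  [with Rainfall=5, Grass=-3]  = 9

9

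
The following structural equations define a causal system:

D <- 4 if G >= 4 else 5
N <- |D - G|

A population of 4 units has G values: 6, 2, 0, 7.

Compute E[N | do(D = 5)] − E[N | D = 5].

Under do(D=5), D's equation is replaced by D=5 for every unit. Per-unit N: 1, 3, 5, 2. Mean = 2.75.
Observing D=5 restricts to units where D's equation naturally yields 5: G ∈ {2, 0}. In that subpopulation N = 3, 5, mean 4.
Difference = 2.75 − 4 = -1.25.

-1.25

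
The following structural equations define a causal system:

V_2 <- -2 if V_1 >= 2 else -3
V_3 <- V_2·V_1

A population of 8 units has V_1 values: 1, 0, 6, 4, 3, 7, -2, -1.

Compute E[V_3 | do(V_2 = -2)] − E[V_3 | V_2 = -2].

Under do(V_2=-2), V_2's equation is replaced by V_2=-2 for every unit. Per-unit V_3: -2, 0, -12, -8, -6, -14, 4, 2. Mean = -4.5.
Conditioning on V_2=-2 selects the 4 unit(s) with V_1 ∈ {6, 4, 3, 7}. Their V_3 values: -12, -8, -6, -14. Mean = -10.
Difference = -4.5 − (-10) = 5.5.

5.5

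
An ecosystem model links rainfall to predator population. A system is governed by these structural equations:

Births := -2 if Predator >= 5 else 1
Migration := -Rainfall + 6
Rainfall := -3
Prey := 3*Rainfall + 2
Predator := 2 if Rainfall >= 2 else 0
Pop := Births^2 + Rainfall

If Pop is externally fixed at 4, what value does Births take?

do(Pop=4) replaces the equation Pop := Births^2 + Rainfall with the constant Pop = 4.
No directed path runs from Pop to Births, so Births keeps its natural value.
Predator = 2 if Rainfall >= 2 else 0  [with Rainfall=-3]  = 0
Births = -2 if Predator >= 5 else 1  [with Predator=0]  = 1

1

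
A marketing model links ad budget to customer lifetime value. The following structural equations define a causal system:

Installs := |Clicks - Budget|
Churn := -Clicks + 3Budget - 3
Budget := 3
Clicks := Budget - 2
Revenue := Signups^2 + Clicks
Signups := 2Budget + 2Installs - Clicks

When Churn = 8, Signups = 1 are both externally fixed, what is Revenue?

2

Setting Churn = 8, Signups = 1 by intervention discards those variables' equations.
Clicks = Budget - 2  [with Budget=3]  = 1
Revenue = Signups^2 + Clicks  [with Signups=1, Clicks=1]  = 2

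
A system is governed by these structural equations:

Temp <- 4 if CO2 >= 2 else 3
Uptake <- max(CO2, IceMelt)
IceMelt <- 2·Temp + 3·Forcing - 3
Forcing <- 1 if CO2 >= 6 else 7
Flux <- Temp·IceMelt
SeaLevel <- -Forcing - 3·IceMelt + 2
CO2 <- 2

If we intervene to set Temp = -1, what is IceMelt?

16

The intervention breaks the incoming arrows to Temp: Temp <- 4 if CO2 >= 2 else 3 no longer applies, and Temp = -1.
Forcing = 1 if CO2 >= 6 else 7  [with CO2=2]  = 7
IceMelt = 2·Temp + 3·Forcing - 3  [with Temp=-1, Forcing=7]  = 16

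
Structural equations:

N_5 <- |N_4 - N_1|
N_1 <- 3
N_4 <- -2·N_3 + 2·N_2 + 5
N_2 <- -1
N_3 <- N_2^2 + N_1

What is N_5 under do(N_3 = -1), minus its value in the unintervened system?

do(N_3=-1) replaces the equation N_3 <- N_2^2 + N_1 with the constant N_3 = -1.
N_4 = -2·N_3 + 2·N_2 + 5  [with N_3=-1, N_2=-1]  = 5
N_5 = |N_4 - N_1|  [with N_4=5, N_1=3]  = 2
Without intervention: N_3 = N_2^2 + N_1  [with N_2=-1, N_1=3]  = 4; N_4 = -2·N_3 + 2·N_2 + 5  [with N_3=4, N_2=-1]  = -5; N_5 = |N_4 - N_1|  [with N_4=-5, N_1=3]  = 8.
Change = 2 − 8 = -6.

-6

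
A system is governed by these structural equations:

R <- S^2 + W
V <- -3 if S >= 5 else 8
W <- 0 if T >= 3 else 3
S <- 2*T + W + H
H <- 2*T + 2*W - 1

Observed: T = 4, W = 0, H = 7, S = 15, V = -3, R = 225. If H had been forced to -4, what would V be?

do(H=-4) replaces the equation H <- 2*T + 2*W - 1 with the constant H = -4.
W = 0 if T >= 3 else 3  [with T=4]  = 0
S = 2*T + W + H  [with T=4, W=0, H=-4]  = 4
V = -3 if S >= 5 else 8  [with S=4]  = 8

8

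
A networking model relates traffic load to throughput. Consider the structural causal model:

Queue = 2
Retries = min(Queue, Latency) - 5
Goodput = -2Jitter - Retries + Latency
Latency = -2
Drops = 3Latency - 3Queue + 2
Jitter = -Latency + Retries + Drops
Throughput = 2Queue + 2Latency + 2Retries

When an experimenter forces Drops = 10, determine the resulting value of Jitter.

do(Drops=10) replaces the equation Drops = 3Latency - 3Queue + 2 with the constant Drops = 10.
Retries = min(Queue, Latency) - 5  [with Queue=2, Latency=-2]  = -7
Jitter = -Latency + Retries + Drops  [with Latency=-2, Retries=-7, Drops=10]  = 5

5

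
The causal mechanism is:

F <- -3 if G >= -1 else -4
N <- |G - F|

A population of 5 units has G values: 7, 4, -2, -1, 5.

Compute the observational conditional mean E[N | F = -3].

Conditioning on F=-3 selects the 4 unit(s) with G ∈ {7, 4, -1, 5}. Their N values: 10, 7, 2, 8. Mean = 6.75.

6.75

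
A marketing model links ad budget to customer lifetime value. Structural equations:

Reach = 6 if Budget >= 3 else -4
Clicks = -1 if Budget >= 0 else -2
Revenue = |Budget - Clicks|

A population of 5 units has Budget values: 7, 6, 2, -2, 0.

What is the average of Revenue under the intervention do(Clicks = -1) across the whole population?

Under do(Clicks=-1), Clicks's equation is replaced by Clicks=-1 for every unit. Per-unit Revenue: 8, 7, 3, 1, 1. Mean = 4.

4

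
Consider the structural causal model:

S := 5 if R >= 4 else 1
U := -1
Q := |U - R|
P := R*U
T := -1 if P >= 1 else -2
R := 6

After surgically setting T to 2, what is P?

do(T=2) replaces the equation T := -1 if P >= 1 else -2 with the constant T = 2.
No directed path runs from T to P, so P keeps its natural value.
P = R*U  [with R=6, U=-1]  = -6

-6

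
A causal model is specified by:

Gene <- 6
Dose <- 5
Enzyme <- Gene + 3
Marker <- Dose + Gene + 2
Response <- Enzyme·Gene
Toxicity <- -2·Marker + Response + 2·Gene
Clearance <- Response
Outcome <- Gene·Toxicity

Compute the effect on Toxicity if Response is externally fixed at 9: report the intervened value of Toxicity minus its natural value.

-45

The intervention breaks the incoming arrows to Response: Response <- Enzyme·Gene no longer applies, and Response = 9.
Marker = Dose + Gene + 2  [with Dose=5, Gene=6]  = 13
Toxicity = -2·Marker + Response + 2·Gene  [with Marker=13, Response=9, Gene=6]  = -5
Without intervention: Enzyme = Gene + 3  [with Gene=6]  = 9; Marker = Dose + Gene + 2  [with Dose=5, Gene=6]  = 13; Response = Enzyme·Gene  [with Enzyme=9, Gene=6]  = 54; Toxicity = -2·Marker + Response + 2·Gene  [with Marker=13, Response=54, Gene=6]  = 40.
Change = -5 − 40 = -45.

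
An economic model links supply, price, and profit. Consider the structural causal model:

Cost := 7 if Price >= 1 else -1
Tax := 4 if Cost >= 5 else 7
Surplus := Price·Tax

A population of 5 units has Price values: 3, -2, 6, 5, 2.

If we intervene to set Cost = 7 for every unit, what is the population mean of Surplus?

11.2

The intervention sets Cost=7 in all 5 units regardless of Price. Recomputing Surplus per unit gives 12, -8, 24, 20, 8; average 11.2.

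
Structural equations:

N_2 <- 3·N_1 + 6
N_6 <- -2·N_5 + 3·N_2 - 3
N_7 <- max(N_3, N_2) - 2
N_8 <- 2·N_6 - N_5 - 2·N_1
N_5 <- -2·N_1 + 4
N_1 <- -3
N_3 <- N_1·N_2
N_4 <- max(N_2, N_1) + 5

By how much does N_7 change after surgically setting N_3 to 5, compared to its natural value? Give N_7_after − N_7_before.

-4

The intervention breaks the incoming arrows to N_3: N_3 <- N_1·N_2 no longer applies, and N_3 = 5.
N_2 = 3·N_1 + 6  [with N_1=-3]  = -3
N_7 = max(N_3, N_2) - 2  [with N_3=5, N_2=-3]  = 3
Without intervention: N_2 = 3·N_1 + 6  [with N_1=-3]  = -3; N_3 = N_1·N_2  [with N_1=-3, N_2=-3]  = 9; N_7 = max(N_3, N_2) - 2  [with N_3=9, N_2=-3]  = 7.
Change = 3 − 7 = -4.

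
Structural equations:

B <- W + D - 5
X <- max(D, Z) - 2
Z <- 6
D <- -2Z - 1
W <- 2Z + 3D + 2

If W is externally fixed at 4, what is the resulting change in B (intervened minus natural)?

do(W=4) replaces the equation W <- 2Z + 3D + 2 with the constant W = 4.
D = -2Z - 1  [with Z=6]  = -13
B = W + D - 5  [with W=4, D=-13]  = -14
Without intervention: D = -2Z - 1  [with Z=6]  = -13; W = 2Z + 3D + 2  [with Z=6, D=-13]  = -25; B = W + D - 5  [with W=-25, D=-13]  = -43.
Change = -14 − (-43) = 29.

29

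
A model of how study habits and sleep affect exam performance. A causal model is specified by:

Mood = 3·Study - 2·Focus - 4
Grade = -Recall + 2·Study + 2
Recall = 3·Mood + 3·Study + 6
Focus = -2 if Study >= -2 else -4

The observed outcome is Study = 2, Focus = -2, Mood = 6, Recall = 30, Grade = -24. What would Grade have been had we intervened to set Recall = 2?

4

Intervening sets Recall = 2 and removes its equation (Recall = 3·Mood + 3·Study + 6).
Grade = -Recall + 2·Study + 2  [with Recall=2, Study=2]  = 4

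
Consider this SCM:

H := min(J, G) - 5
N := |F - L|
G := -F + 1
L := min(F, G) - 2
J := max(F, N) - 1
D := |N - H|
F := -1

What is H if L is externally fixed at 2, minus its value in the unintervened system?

1

The intervention breaks the incoming arrows to L: L := min(F, G) - 2 no longer applies, and L = 2.
G = -F + 1  [with F=-1]  = 2
N = |F - L|  [with F=-1, L=2]  = 3
J = max(F, N) - 1  [with F=-1, N=3]  = 2
H = min(J, G) - 5  [with J=2, G=2]  = -3
Without intervention: G = -F + 1  [with F=-1]  = 2; L = min(F, G) - 2  [with F=-1, G=2]  = -3; N = |F - L|  [with F=-1, L=-3]  = 2; J = max(F, N) - 1  [with F=-1, N=2]  = 1; H = min(J, G) - 5  [with J=1, G=2]  = -4.
Change = -3 − (-4) = 1.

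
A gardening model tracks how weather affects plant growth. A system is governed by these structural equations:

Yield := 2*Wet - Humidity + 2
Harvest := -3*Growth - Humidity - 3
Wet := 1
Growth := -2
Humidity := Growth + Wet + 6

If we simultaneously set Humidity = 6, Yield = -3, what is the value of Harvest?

Setting Humidity = 6, Yield = -3 by intervention discards those variables' equations.
Harvest = -3*Growth - Humidity - 3  [with Growth=-2, Humidity=6]  = -3

-3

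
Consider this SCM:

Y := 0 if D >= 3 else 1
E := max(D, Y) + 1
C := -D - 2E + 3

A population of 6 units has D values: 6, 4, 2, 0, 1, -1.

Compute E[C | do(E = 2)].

-3

do(E=2) breaks E's dependence on D. With E=2 fixed, C across the units is -7, -5, -3, -1, -2, 0, mean -3.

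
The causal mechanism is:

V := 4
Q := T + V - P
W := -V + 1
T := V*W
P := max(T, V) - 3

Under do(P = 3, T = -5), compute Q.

The joint intervention fixes P = 3, T = -5, removing each variable's own equation.
Q = T + V - P  [with T=-5, V=4, P=3]  = -4

-4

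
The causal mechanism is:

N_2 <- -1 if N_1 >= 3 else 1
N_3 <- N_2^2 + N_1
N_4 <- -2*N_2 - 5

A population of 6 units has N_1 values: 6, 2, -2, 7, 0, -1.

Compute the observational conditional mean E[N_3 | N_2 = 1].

Conditioning on N_2=1 selects the 4 unit(s) with N_1 ∈ {2, -2, 0, -1}. Their N_3 values: 3, -1, 1, 0. Mean = 0.75.

0.75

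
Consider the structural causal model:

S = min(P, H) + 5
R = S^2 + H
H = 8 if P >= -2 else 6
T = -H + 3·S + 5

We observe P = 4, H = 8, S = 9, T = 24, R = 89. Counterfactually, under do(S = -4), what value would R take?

do(S=-4) replaces the equation S = min(P, H) + 5 with the constant S = -4.
H = 8 if P >= -2 else 6  [with P=4]  = 8
R = S^2 + H  [with S=-4, H=8]  = 24

24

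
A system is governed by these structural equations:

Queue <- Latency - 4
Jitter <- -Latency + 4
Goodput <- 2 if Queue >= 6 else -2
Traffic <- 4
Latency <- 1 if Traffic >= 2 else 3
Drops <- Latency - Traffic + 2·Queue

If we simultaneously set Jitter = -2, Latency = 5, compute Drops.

3

Setting Jitter = -2, Latency = 5 by intervention discards those variables' equations.
Queue = Latency - 4  [with Latency=5]  = 1
Drops = Latency - Traffic + 2·Queue  [with Latency=5, Traffic=4, Queue=1]  = 3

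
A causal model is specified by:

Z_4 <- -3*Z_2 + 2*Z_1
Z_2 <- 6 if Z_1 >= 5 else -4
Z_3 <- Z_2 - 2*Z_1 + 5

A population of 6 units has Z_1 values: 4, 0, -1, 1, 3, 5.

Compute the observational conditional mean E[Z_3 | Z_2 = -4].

-1.8

Conditioning on Z_2=-4 selects the 5 unit(s) with Z_1 ∈ {4, 0, -1, 1, 3}. Their Z_3 values: -7, 1, 3, -1, -5. Mean = -1.8.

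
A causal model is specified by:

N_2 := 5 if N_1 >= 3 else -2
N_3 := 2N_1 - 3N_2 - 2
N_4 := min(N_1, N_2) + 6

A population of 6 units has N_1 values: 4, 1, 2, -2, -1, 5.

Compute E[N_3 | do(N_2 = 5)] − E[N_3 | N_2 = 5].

The intervention sets N_2=5 in all 6 units regardless of N_1. Recomputing N_3 per unit gives -9, -15, -13, -21, -19, -7; average -14.
Observing N_2=5 restricts to units where N_2's equation naturally yields 5: N_1 ∈ {4, 5}. In that subpopulation N_3 = -9, -7, mean -8.
Difference = -14 − (-8) = -6.

-6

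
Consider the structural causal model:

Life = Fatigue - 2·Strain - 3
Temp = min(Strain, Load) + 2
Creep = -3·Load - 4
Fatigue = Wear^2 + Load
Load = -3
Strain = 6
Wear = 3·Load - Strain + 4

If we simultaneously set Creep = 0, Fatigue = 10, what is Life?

Setting Creep = 0, Fatigue = 10 by intervention discards those variables' equations.
Life = Fatigue - 2·Strain - 3  [with Fatigue=10, Strain=6]  = -5

-5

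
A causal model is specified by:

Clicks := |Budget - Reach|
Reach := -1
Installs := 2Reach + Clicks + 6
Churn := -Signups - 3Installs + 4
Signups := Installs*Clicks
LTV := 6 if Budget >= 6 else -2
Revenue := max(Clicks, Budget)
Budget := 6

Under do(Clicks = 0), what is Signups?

do(Clicks=0) replaces the equation Clicks := |Budget - Reach| with the constant Clicks = 0.
Installs = 2Reach + Clicks + 6  [with Reach=-1, Clicks=0]  = 4
Signups = Installs*Clicks  [with Installs=4, Clicks=0]  = 0

0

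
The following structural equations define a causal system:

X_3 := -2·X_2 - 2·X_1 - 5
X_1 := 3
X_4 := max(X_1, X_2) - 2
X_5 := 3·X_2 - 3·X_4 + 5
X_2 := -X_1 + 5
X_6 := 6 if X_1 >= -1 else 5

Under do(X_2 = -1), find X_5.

do(X_2=-1) replaces the equation X_2 := -X_1 + 5 with the constant X_2 = -1.
X_4 = max(X_1, X_2) - 2  [with X_1=3, X_2=-1]  = 1
X_5 = 3·X_2 - 3·X_4 + 5  [with X_2=-1, X_4=1]  = -1

-1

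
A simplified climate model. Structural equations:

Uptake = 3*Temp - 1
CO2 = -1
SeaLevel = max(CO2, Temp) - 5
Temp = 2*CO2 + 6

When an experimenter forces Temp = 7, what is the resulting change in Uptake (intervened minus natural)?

9

Under do(Temp=7), the mechanism Temp = 2*CO2 + 6 is discarded; Temp is fixed at 7.
Uptake = 3*Temp - 1  [with Temp=7]  = 20
Without intervention: Temp = 2*CO2 + 6  [with CO2=-1]  = 4; Uptake = 3*Temp - 1  [with Temp=4]  = 11.
Change = 20 − 11 = 9.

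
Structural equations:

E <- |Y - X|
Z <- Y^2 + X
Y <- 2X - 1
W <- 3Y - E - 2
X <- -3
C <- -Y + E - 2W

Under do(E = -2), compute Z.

46

The intervention breaks the incoming arrows to E: E <- |Y - X| no longer applies, and E = -2.
Z is not downstream of the intervention, so its value is determined by the original equations.
Y = 2X - 1  [with X=-3]  = -7
Z = Y^2 + X  [with Y=-7, X=-3]  = 46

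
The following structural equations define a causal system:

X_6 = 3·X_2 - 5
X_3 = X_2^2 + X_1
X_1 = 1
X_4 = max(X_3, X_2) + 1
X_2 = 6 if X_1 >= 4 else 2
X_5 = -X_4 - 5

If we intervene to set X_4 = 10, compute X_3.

5

Under do(X_4=10), the mechanism X_4 = max(X_3, X_2) + 1 is discarded; X_4 is fixed at 10.
Since X_3 is not a descendant of the intervened variable, it is unaffected.
X_2 = 6 if X_1 >= 4 else 2  [with X_1=1]  = 2
X_3 = X_2^2 + X_1  [with X_2=2, X_1=1]  = 5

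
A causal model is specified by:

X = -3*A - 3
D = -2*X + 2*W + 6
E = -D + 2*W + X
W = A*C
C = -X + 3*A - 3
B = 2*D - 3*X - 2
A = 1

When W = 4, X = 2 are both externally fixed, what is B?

12

Under do(W = 4, X = 2), each intervened variable's structural equation is replaced by its fixed value.
D = -2*X + 2*W + 6  [with X=2, W=4]  = 10
B = 2*D - 3*X - 2  [with D=10, X=2]  = 12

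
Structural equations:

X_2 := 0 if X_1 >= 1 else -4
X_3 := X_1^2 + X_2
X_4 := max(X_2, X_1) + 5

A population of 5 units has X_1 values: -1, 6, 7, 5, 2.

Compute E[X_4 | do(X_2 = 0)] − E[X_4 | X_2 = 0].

-1

do(X_2=0) breaks X_2's dependence on X_1. With X_2=0 fixed, X_4 across the units is 5, 11, 12, 10, 7, mean 9.
E[X_4|X_2=0] averages over only the 4 units with X_2=0 (X_1 = 6, 7, 5, 2): X_4 = 11, 12, 10, 7, mean 10.
Difference = 9 − 10 = -1.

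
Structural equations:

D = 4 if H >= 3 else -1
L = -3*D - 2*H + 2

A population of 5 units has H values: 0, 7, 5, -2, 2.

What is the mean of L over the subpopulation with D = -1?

5

E[L|D=-1] averages over only the 3 units with D=-1 (H = 0, -2, 2): L = 5, 9, 1, mean 5.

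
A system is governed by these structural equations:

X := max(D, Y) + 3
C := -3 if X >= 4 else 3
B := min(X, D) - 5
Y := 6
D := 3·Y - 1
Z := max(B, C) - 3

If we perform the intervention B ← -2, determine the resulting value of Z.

The intervention breaks the incoming arrows to B: B := min(X, D) - 5 no longer applies, and B = -2.
D = 3·Y - 1  [with Y=6]  = 17
X = max(D, Y) + 3  [with D=17, Y=6]  = 20
C = -3 if X >= 4 else 3  [with X=20]  = -3
Z = max(B, C) - 3  [with B=-2, C=-3]  = -5

-5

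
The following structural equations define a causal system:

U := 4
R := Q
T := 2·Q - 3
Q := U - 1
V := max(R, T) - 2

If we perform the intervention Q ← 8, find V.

11

do(Q=8) replaces the equation Q := U - 1 with the constant Q = 8.
R = Q  [with Q=8]  = 8
T = 2·Q - 3  [with Q=8]  = 13
V = max(R, T) - 2  [with R=8, T=13]  = 11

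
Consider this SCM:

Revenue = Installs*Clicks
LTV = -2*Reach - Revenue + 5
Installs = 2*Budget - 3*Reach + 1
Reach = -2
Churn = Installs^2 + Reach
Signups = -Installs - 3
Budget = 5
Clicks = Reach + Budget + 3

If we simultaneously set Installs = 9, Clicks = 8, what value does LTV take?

-63

The joint intervention fixes Installs = 9, Clicks = 8, removing each variable's own equation.
Revenue = Installs*Clicks  [with Installs=9, Clicks=8]  = 72
LTV = -2*Reach - Revenue + 5  [with Reach=-2, Revenue=72]  = -63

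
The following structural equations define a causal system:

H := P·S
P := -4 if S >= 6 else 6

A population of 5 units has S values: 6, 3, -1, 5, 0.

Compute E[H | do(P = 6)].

Every unit gets P=6 under the intervention. H values become 36, 18, -6, 30, 0; E[H|do(P=6)] = 15.6.

15.6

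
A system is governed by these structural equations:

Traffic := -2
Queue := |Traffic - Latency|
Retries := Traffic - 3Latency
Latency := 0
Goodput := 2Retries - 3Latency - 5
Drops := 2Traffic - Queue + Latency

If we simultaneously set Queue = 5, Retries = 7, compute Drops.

-9

The joint intervention fixes Queue = 5, Retries = 7, removing each variable's own equation.
Drops = 2Traffic - Queue + Latency  [with Traffic=-2, Queue=5, Latency=0]  = -9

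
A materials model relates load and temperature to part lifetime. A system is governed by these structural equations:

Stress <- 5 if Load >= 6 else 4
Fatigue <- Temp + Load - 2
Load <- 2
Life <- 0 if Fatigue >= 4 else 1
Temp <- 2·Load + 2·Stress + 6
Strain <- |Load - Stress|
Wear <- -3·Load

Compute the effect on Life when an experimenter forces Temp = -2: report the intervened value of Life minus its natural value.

1

The intervention breaks the incoming arrows to Temp: Temp <- 2·Load + 2·Stress + 6 no longer applies, and Temp = -2.
Fatigue = Temp + Load - 2  [with Temp=-2, Load=2]  = -2
Life = 0 if Fatigue >= 4 else 1  [with Fatigue=-2]  = 1
Without intervention: Stress = 5 if Load >= 6 else 4  [with Load=2]  = 4; Temp = 2·Load + 2·Stress + 6  [with Load=2, Stress=4]  = 18; Fatigue = Temp + Load - 2  [with Temp=18, Load=2]  = 18; Life = 0 if Fatigue >= 4 else 1  [with Fatigue=18]  = 0.
Change = 1 − 0 = 1.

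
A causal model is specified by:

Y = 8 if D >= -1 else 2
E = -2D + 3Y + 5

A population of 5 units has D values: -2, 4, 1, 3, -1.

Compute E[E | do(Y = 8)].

27

do(Y=8) breaks Y's dependence on D. With Y=8 fixed, E across the units is 33, 21, 27, 23, 31, mean 27.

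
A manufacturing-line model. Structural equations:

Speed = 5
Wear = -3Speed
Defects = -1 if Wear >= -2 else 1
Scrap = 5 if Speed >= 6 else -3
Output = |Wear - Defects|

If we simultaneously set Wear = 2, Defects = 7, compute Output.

Under do(Wear = 2, Defects = 7), each intervened variable's structural equation is replaced by its fixed value.
Output = |Wear - Defects|  [with Wear=2, Defects=7]  = 5

5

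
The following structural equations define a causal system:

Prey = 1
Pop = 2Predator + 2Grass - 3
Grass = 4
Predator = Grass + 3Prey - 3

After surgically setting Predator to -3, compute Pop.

-1

The intervention breaks the incoming arrows to Predator: Predator = Grass + 3Prey - 3 no longer applies, and Predator = -3.
Pop = 2Predator + 2Grass - 3  [with Predator=-3, Grass=4]  = -1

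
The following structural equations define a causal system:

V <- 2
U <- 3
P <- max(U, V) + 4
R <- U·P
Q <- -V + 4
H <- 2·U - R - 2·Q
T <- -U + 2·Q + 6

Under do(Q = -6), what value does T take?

Under do(Q=-6), the mechanism Q <- -V + 4 is discarded; Q is fixed at -6.
T = -U + 2·Q + 6  [with U=3, Q=-6]  = -9

-9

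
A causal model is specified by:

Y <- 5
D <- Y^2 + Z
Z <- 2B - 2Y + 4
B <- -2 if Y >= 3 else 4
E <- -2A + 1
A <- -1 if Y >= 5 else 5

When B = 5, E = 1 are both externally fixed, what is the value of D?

29

Setting B = 5, E = 1 by intervention discards those variables' equations.
Z = 2B - 2Y + 4  [with B=5, Y=5]  = 4
D = Y^2 + Z  [with Y=5, Z=4]  = 29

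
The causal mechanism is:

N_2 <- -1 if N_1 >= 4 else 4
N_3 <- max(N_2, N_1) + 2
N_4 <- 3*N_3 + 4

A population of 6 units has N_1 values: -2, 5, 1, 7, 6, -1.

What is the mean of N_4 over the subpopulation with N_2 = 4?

Observing N_2=4 restricts to units where N_2's equation naturally yields 4: N_1 ∈ {-2, 1, -1}. In that subpopulation N_4 = 22, 22, 22, mean 22.

22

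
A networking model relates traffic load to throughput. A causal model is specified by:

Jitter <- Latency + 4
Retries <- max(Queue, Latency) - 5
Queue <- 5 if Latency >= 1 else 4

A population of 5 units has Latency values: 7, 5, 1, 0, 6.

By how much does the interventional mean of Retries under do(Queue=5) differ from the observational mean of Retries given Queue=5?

The intervention sets Queue=5 in all 5 units regardless of Latency. Recomputing Retries per unit gives 2, 0, 0, 0, 1; average 0.6.
Observing Queue=5 restricts to units where Queue's equation naturally yields 5: Latency ∈ {7, 5, 1, 6}. In that subpopulation Retries = 2, 0, 0, 1, mean 0.75.
Difference = 0.6 − 0.75 = -0.15.

-0.15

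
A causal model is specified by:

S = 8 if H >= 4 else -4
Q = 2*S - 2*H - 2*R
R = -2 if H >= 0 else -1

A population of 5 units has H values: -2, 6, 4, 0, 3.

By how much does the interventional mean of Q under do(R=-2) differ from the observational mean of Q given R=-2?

Every unit gets R=-2 under the intervention. Q values become 0, 8, 12, -4, -10; E[Q|do(R=-2)] = 1.2.
E[Q|R=-2] averages over only the 4 units with R=-2 (H = 6, 4, 0, 3): Q = 8, 12, -4, -10, mean 1.5.
Difference = 1.2 − 1.5 = -0.3.

-0.3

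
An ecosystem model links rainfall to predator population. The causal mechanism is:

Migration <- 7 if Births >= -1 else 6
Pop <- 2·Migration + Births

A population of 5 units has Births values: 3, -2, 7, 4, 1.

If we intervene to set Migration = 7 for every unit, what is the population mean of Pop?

16.6

Under do(Migration=7), Migration's equation is replaced by Migration=7 for every unit. Per-unit Pop: 17, 12, 21, 18, 15. Mean = 16.6.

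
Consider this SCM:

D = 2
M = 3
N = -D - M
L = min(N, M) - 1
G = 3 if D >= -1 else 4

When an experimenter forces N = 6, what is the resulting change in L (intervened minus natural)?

The intervention breaks the incoming arrows to N: N = -D - M no longer applies, and N = 6.
L = min(N, M) - 1  [with N=6, M=3]  = 2
Without intervention: N = -D - M  [with D=2, M=3]  = -5; L = min(N, M) - 1  [with N=-5, M=3]  = -6.
Change = 2 − (-6) = 8.

8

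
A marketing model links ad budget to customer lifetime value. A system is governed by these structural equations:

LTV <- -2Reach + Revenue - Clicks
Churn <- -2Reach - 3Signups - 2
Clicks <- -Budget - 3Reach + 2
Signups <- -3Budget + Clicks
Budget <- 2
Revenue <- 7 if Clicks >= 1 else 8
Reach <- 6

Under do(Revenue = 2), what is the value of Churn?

58

do(Revenue=2) replaces the equation Revenue <- 7 if Clicks >= 1 else 8 with the constant Revenue = 2.
Since Churn is not a descendant of the intervened variable, it is unaffected.
Clicks = -Budget - 3Reach + 2  [with Budget=2, Reach=6]  = -18
Signups = -3Budget + Clicks  [with Budget=2, Clicks=-18]  = -24
Churn = -2Reach - 3Signups - 2  [with Reach=6, Signups=-24]  = 58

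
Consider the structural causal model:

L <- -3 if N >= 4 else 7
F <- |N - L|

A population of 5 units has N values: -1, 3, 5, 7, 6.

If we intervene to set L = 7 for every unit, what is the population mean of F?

do(L=7) breaks L's dependence on N. With L=7 fixed, F across the units is 8, 4, 2, 0, 1, mean 3.

3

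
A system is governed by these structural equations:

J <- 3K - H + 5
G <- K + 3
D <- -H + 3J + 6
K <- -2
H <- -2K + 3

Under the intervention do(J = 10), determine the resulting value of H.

Under do(J=10), the mechanism J <- 3K - H + 5 is discarded; J is fixed at 10.
Since H is not a descendant of the intervened variable, it is unaffected.
H = -2K + 3  [with K=-2]  = 7

7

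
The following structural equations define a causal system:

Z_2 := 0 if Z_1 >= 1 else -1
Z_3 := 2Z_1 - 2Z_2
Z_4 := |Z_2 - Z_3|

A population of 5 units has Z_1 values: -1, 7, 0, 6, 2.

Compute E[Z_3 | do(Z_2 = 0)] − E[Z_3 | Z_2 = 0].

Every unit gets Z_2=0 under the intervention. Z_3 values become -2, 14, 0, 12, 4; E[Z_3|do(Z_2=0)] = 5.6.
E[Z_3|Z_2=0] averages over only the 3 units with Z_2=0 (Z_1 = 7, 6, 2): Z_3 = 14, 12, 4, mean 10.
Difference = 5.6 − 10 = -4.4.

-4.4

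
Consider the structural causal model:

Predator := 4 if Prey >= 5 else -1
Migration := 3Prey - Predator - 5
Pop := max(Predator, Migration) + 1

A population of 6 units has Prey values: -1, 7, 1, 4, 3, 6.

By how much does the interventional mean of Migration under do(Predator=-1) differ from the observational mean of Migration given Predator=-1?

Under do(Predator=-1), Predator's equation is replaced by Predator=-1 for every unit. Per-unit Migration: -7, 17, -1, 8, 5, 14. Mean = 6.
E[Migration|Predator=-1] averages over only the 4 units with Predator=-1 (Prey = -1, 1, 4, 3): Migration = -7, -1, 8, 5, mean 1.25.
Difference = 6 − 1.25 = 4.75.

4.75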